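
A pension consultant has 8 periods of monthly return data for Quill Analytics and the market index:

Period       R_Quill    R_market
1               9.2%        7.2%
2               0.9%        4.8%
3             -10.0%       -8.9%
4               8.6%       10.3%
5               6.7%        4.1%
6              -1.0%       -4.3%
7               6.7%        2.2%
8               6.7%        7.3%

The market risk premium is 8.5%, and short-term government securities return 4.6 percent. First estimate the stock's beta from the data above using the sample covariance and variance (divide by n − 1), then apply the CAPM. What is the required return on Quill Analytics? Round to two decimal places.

12.38%

Mean R_i = (9.2 + 0.9 − 10.0 + 8.6 + 6.7 − 1.0 + 6.7 + 6.7) / 8 = 3.4750%
Mean R_m = (7.2 + 4.8 − 8.9 + 10.3 + 4.1 − 4.3 + 2.2 + 7.3) / 8 = 2.8375%
Σ(R_i − R̄_i)(R_m − R̄_m) = 264.6775  ⇒  Cov = 264.6775 / 7 = 37.8111
Σ(R_m − R̄_m)² = 289.1988  ⇒  Var(R_m) = 289.1988 / 7 = 41.3141
β = Cov / Var(R_m) = 37.8111 / 41.3141 = 0.9152
E(R) = R_f + β × MRP = 4.6% + 0.9152 × 8.5% = 12.38%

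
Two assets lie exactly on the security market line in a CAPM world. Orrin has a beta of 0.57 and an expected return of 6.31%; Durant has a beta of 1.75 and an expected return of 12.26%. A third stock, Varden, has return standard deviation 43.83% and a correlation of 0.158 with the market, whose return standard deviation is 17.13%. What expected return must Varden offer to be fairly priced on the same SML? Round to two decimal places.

5.47%

MRP = (12.26% − 6.31%) / (1.75 − 0.57) = 5.0424%
R_f = 6.31% − 0.57 × 5.0424% = 3.4358%
β_Varden = ρ·σ_i/σ_m = 0.158 × 43.83 / 17.13 = 0.4043
E(R_Varden) = R_f + β × MRP = 3.4358% + 0.4043 × 5.0424% = 5.47%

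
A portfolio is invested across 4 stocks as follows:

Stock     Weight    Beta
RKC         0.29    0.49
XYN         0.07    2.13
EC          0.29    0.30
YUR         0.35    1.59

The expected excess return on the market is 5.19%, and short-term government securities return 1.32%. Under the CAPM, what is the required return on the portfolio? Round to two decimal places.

6.17%

β_P = Σ w_i β_i = 0.29×0.49 + 0.07×2.13 + 0.29×0.30 + 0.35×1.59 = 0.9347
E(R_P) = R_f + β_P × MRP = 1.32% + 0.9347 × 5.19% = 6.17%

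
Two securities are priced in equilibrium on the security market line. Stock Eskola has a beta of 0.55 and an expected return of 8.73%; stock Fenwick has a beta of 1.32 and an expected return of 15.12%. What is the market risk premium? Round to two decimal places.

8.30%

Both satisfy E(R) = R_f + β·MRP, so the slope of the SML is
MRP = (15.12% − 8.73%) / (1.32 − 0.55) = 6.39% / 0.77 = 8.2987%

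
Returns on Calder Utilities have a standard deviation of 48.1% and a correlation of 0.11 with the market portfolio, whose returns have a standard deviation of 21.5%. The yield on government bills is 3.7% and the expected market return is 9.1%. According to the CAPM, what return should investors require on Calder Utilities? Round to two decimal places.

5.03%

β = ρ × σ_i / σ_m = 0.11 × 48.1% / 21.5% = 0.2461
MRP = 9.1% − 3.7% = 5.40%
E(R) = 3.7% + 0.2461 × 5.4% = 5.03%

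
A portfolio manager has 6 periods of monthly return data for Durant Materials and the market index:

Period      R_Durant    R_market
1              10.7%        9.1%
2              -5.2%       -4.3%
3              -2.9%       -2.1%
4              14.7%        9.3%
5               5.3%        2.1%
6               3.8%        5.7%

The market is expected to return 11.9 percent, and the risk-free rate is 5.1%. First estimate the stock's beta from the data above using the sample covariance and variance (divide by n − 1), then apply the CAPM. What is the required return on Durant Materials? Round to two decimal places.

Mean R_i = (10.7 − 5.2 − 2.9 + 14.7 + 5.3 + 3.8) / 6 = 4.4000%
Mean R_m = (9.1 − 4.3 − 2.1 + 9.3 + 2.1 + 5.7) / 6 = 3.3000%
Σ(R_i − R̄_i)(R_m − R̄_m) = 208.2000  ⇒  Cov = 208.2000 / 5 = 41.6400
Σ(R_m − R̄_m)² = 163.7600  ⇒  Var(R_m) = 163.7600 / 5 = 32.7520
β = Cov / Var(R_m) = 41.6400 / 32.7520 = 1.2714
MRP = 11.9% − 5.1% = 6.80%
E(R) = R_f + β × MRP = 5.1% + 1.2714 × 6.8% = 13.75%

13.75%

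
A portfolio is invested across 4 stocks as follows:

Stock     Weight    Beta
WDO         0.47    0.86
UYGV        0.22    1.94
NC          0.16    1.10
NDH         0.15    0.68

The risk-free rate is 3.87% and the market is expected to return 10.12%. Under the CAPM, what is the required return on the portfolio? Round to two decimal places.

10.80%

β_P = Σ w_i β_i = 0.47×0.86 + 0.22×1.94 + 0.16×1.10 + 0.15×0.68 = 1.1090
MRP = 10.12% − 3.87% = 6.25%
E(R_P) = R_f + β_P × MRP = 3.87% + 1.1090 × 6.25% = 10.80%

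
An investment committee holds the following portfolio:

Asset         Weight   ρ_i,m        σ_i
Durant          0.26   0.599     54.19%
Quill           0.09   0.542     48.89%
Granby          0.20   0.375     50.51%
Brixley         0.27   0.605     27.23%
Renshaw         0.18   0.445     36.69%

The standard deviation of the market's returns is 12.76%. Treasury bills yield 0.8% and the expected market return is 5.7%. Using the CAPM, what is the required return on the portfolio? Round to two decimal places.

β_Durant = 0.599 × 54.19% / 12.76% = 2.5439
β_Quill = 0.542 × 48.89% / 12.76% = 2.0767
β_Granby = 0.375 × 50.51% / 12.76% = 1.4844
β_Brixley = 0.605 × 27.23% / 12.76% = 1.2911
β_Renshaw = 0.445 × 36.69% / 12.76% = 1.2795
β_P = Σ w_i β_i = 0.26×2.5439 + 0.09×2.0767 + 0.20×1.4844 + 0.27×1.2911 + 0.18×1.2795 = 1.7241
MRP = 5.7% − 0.8% = 4.90%
E(R_P) = R_f + β_P × MRP = 0.8% + 1.7241 × 4.9% = 9.25%

9.25%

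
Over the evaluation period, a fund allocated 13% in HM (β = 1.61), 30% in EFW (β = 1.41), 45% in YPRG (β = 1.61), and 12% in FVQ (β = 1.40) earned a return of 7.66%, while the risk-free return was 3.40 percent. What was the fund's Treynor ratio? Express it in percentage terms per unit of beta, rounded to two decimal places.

2.79%

β_P = 0.13×1.61 + 0.30×1.41 + 0.45×1.61 + 0.12×1.40 = 1.5248
Treynor = (R_P − R_f) / β_P = (7.66% − 3.40%) / 1.5248 = 4.26% / 1.5248 = 2.79%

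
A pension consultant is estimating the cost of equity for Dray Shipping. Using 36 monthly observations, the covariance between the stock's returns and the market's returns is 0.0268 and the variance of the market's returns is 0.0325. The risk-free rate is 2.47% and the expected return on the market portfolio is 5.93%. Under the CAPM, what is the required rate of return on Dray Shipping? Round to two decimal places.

5.32%

β = Cov(R_i, R_m) / Var(R_m) = 0.0268 / 0.0325 = 0.8246
MRP = 5.93% − 2.47% = 3.46%
E(R) = R_f + β × MRP = 2.47% + 0.8246 × 3.46% = 5.32%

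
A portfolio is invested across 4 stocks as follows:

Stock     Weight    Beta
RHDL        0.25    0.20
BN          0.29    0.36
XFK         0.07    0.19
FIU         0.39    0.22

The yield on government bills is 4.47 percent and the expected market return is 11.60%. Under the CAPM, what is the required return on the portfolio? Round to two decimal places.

6.28%

β_P = Σ w_i β_i = 0.25×0.20 + 0.29×0.36 + 0.07×0.19 + 0.39×0.22 = 0.2535
MRP = 11.60% − 4.47% = 7.13%
E(R_P) = R_f + β_P × MRP = 4.47% + 0.2535 × 7.13% = 6.28%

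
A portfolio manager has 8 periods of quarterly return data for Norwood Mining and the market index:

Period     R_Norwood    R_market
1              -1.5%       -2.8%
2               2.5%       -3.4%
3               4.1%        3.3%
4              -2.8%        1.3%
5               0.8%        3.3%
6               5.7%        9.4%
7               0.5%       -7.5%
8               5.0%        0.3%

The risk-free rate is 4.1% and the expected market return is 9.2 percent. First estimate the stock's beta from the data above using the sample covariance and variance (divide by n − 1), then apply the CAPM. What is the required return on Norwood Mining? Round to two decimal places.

Mean R_i = (-1.5 + 2.5 + 4.1 − 2.8 + 0.8 + 5.7 + 0.5 + 5.0) / 8 = 1.7875%
Mean R_m = (-2.8 − 3.4 + 3.3 + 1.3 + 3.3 + 9.4 − 7.5 + 0.3) / 8 = 0.4875%
Σ(R_i − R̄_i)(R_m − R̄_m) = 52.5888  ⇒  Cov = 52.5888 / 7 = 7.5127
Σ(R_m − R̄_m)² = 185.6688  ⇒  Var(R_m) = 185.6688 / 7 = 26.5241
β = Cov / Var(R_m) = 7.5127 / 26.5241 = 0.2832
MRP = 9.2% − 4.1% = 5.10%
E(R) = R_f + β × MRP = 4.1% + 0.2832 × 5.1% = 5.54%

5.54%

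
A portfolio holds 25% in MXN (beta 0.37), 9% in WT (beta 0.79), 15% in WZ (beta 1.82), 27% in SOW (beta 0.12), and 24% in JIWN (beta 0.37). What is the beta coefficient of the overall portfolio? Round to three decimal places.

β_P = Σ w_i β_i = 0.25×0.37 + 0.09×0.79 + 0.15×1.82 + 0.27×0.12 + 0.24×0.37 = 0.5578

0.558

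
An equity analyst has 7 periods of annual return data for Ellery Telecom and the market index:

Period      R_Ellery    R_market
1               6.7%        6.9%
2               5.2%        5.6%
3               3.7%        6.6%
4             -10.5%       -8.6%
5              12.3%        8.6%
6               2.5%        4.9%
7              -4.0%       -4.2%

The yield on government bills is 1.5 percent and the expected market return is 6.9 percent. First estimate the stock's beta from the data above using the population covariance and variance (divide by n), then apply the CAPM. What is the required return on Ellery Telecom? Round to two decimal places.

Mean R_i = (6.7 + 5.2 + 3.7 − 10.5 + 12.3 + 2.5 − 4.0) / 7 = 2.2714%
Mean R_m = (6.9 + 5.6 + 6.6 − 8.6 + 8.6 + 4.9 − 4.2) / 7 = 2.8286%
Σ(R_i − R̄_i)(R_m − R̄_m) = 279.9257  ⇒  Cov = 279.9257 / 7 = 39.9894
Σ(R_m − R̄_m)² = 256.0943  ⇒  Var(R_m) = 256.0943 / 7 = 36.5849
β = Cov / Var(R_m) = 39.9894 / 36.5849 = 1.0931
MRP = 6.9% − 1.5% = 5.40%
E(R) = R_f + β × MRP = 1.5% + 1.0931 × 5.4% = 7.40%

7.40%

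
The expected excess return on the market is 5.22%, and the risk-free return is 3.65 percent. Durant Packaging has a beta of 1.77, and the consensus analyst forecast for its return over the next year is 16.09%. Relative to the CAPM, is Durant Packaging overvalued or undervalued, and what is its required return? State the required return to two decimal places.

Undervalued; required return 12.89%

Required return = R_f + β·MRP = 3.65% + 1.77 × 5.22% = 12.89%
Forecast 16.09% > required 12.89% → the stock plots above the SML → undervalued.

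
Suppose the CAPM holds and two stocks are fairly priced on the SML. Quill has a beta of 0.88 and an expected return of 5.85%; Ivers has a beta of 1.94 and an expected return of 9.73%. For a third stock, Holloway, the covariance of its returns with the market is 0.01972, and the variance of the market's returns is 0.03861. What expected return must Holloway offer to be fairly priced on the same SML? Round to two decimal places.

MRP = (9.73% − 5.85%) / (1.94 − 0.88) = 3.6604%
R_f = 5.85% − 0.88 × 3.6604% = 2.6288%
β_Holloway = Cov / Var(R_m) = 0.01972 / 0.03861 = 0.5107
E(R_Holloway) = R_f + β × MRP = 2.6288% + 0.5107 × 3.6604% = 4.50%

4.50%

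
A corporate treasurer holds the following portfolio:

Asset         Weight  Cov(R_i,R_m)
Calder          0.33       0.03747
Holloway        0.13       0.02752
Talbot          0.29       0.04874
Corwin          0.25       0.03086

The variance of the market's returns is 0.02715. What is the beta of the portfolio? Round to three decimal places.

1.392

β_Calder = 0.03747 / 0.02715 = 1.3801
β_Holloway = 0.02752 / 0.02715 = 1.0136
β_Talbot = 0.04874 / 0.02715 = 1.7952
β_Corwin = 0.03086 / 0.02715 = 1.1366
β_P = Σ w_i β_i = 0.33×1.3801 + 0.13×1.0136 + 0.29×1.7952 + 0.25×1.1366 = 1.3920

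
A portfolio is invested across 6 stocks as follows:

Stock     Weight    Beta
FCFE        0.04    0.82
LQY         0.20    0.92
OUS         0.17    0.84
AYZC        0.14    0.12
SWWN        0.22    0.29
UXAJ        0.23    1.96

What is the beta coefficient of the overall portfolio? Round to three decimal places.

β_P = Σ w_i β_i = 0.04×0.82 + 0.20×0.92 + 0.17×0.84 + 0.14×0.12 + 0.22×0.29 + 0.23×1.96 = 0.8910

0.891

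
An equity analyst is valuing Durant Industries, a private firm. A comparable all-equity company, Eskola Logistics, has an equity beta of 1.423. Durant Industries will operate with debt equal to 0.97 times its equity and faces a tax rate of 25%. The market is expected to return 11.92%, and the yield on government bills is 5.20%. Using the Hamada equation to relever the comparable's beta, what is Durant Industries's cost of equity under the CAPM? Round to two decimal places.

β_L = β_U × [1 + (1 − t)(D/E)] = 1.423 × [1 + (1 − 0.25) × 0.97]
    = 1.423 × [1 + 0.75 × 0.97] = 1.423 × 1.7275 = 2.4582
MRP = 11.92% − 5.20% = 6.72%
E(R) = R_f + β_L × MRP = 5.20% + 2.4582 × 6.72% = 21.72%

21.72%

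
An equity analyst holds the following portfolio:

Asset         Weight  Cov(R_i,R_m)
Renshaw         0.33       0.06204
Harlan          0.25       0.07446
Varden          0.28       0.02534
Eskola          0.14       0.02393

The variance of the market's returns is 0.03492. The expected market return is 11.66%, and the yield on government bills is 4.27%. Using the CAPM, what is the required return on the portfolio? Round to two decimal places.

β_Renshaw = 0.06204 / 0.03492 = 1.7766
β_Harlan = 0.07446 / 0.03492 = 2.1323
β_Varden = 0.02534 / 0.03492 = 0.7257
β_Eskola = 0.02393 / 0.03492 = 0.6853
β_P = Σ w_i β_i = 0.33×1.7766 + 0.25×2.1323 + 0.28×0.7257 + 0.14×0.6853 = 1.4185
MRP = 11.66% − 4.27% = 7.39%
E(R_P) = R_f + β_P × MRP = 4.27% + 1.4185 × 7.39% = 14.75%

14.75%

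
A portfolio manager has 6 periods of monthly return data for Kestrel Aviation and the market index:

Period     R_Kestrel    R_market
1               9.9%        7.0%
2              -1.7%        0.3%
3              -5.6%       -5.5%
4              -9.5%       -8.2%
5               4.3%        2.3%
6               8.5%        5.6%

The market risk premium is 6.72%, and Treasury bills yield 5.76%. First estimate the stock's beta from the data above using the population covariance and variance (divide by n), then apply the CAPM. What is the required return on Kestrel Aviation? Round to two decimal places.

14.34%

Mean R_i = (9.9 − 1.7 − 5.6 − 9.5 + 4.3 + 8.5) / 6 = 0.9833%
Mean R_m = (7.0 + 0.3 − 5.5 − 8.2 + 2.3 + 5.6) / 6 = 0.2500%
Σ(R_i − R̄_i)(R_m − R̄_m) = 233.5050  ⇒  Cov = 233.5050 / 6 = 38.9175
Σ(R_m − R̄_m)² = 182.8550  ⇒  Var(R_m) = 182.8550 / 6 = 30.4758
β = Cov / Var(R_m) = 38.9175 / 30.4758 = 1.2770
E(R) = R_f + β × MRP = 5.76% + 1.2770 × 6.72% = 14.34%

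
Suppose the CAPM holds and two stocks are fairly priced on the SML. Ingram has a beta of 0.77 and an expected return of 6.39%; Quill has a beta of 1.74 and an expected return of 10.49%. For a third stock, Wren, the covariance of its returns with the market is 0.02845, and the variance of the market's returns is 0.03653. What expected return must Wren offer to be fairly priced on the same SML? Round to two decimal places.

6.43%

MRP = (10.49% − 6.39%) / (1.74 − 0.77) = 4.2268%
R_f = 6.39% − 0.77 × 4.2268% = 3.1354%
β_Wren = Cov / Var(R_m) = 0.02845 / 0.03653 = 0.7788
E(R_Wren) = R_f + β × MRP = 3.1354% + 0.7788 × 4.2268% = 6.43%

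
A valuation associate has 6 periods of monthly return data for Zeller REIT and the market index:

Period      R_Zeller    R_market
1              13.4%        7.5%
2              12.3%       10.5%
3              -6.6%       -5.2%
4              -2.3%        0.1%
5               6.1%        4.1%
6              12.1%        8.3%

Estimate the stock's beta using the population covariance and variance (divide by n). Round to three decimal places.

Mean R_i = (13.4 + 12.3 − 6.6 − 2.3 + 6.1 + 12.1) / 6 = 5.8333%
Mean R_m = (7.5 + 10.5 − 5.2 + 0.1 + 4.1 + 8.3) / 6 = 4.2167%
Σ(R_i − R̄_i)(R_m − R̄_m) = 241.5967  ⇒  Cov = 241.5967 / 6 = 40.2661
Σ(R_m − R̄_m)² = 172.5683  ⇒  Var(R_m) = 172.5683 / 6 = 28.7614
β = Cov / Var(R_m) = 40.2661 / 28.7614 = 1.4000

1.400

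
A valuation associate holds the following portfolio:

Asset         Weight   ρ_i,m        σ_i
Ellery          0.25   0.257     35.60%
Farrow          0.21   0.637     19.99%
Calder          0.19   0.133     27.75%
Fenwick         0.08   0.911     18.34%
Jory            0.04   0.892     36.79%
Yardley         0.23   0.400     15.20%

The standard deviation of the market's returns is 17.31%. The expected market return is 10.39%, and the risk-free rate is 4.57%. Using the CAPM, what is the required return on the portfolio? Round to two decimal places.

β_Ellery = 0.257 × 35.60% / 17.31% = 0.5285
β_Farrow = 0.637 × 19.99% / 17.31% = 0.7356
β_Calder = 0.133 × 27.75% / 17.31% = 0.2132
β_Fenwick = 0.911 × 18.34% / 17.31% = 0.9652
β_Jory = 0.892 × 36.79% / 17.31% = 1.8958
β_Yardley = 0.400 × 15.20% / 17.31% = 0.3512
β_P = Σ w_i β_i = 0.25×0.5285 + 0.21×0.7356 + 0.19×0.2132 + 0.08×0.9652 + 0.04×1.8958 + 0.23×0.3512 = 0.5609
MRP = 10.39% − 4.57% = 5.82%
E(R_P) = R_f + β_P × MRP = 4.57% + 0.5609 × 5.82% = 7.83%

7.83%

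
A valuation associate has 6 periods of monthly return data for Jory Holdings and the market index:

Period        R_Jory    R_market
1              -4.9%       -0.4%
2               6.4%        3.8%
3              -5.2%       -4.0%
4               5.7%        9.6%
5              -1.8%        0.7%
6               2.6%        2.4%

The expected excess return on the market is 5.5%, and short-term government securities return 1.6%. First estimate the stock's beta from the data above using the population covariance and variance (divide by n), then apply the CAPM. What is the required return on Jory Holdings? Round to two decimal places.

6.92%

Mean R_i = (-4.9 + 6.4 − 5.2 + 5.7 − 1.8 + 2.6) / 6 = 0.4667%
Mean R_m = (-0.4 + 3.8 − 4.0 + 9.6 + 0.7 + 2.4) / 6 = 2.0167%
Σ(R_i − R̄_i)(R_m − R̄_m) = 101.1333  ⇒  Cov = 101.1333 / 6 = 16.8556
Σ(R_m − R̄_m)² = 104.6083  ⇒  Var(R_m) = 104.6083 / 6 = 17.4347
β = Cov / Var(R_m) = 16.8556 / 17.4347 = 0.9668
E(R) = R_f + β × MRP = 1.6% + 0.9668 × 5.5% = 6.92%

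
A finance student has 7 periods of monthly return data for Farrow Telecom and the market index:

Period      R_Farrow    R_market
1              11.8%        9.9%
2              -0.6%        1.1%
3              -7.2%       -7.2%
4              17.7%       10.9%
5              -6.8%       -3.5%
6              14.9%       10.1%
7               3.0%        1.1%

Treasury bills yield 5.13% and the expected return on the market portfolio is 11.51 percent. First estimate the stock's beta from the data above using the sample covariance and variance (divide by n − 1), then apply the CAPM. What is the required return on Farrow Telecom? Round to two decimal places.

Mean R_i = (11.8 − 0.6 − 7.2 + 17.7 − 6.8 + 14.9 + 3.0) / 7 = 4.6857%
Mean R_m = (9.9 + 1.1 − 7.2 + 10.9 − 3.5 + 10.1 + 1.1) / 7 = 3.2000%
Σ(R_i − R̄_i)(R_m − R̄_m) = 433.5600  ⇒  Cov = 433.5600 / 6 = 72.2600
Σ(R_m − R̄_m)² = 313.6600  ⇒  Var(R_m) = 313.6600 / 6 = 52.2767
β = Cov / Var(R_m) = 72.2600 / 52.2767 = 1.3823
MRP = 11.51% − 5.13% = 6.38%
E(R) = R_f + β × MRP = 5.13% + 1.3823 × 6.38% = 13.95%

13.95%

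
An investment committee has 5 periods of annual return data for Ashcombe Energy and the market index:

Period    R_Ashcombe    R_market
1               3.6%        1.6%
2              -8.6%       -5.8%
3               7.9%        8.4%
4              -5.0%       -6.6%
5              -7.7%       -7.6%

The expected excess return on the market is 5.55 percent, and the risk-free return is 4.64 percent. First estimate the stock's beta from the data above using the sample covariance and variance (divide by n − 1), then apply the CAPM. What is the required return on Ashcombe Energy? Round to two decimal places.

10.36%

Mean R_i = (3.6 − 8.6 + 7.9 − 5.0 − 7.7) / 5 = -1.9600%
Mean R_m = (1.6 − 5.8 + 8.4 − 6.6 − 7.6) / 5 = -2.0000%
Σ(R_i − R̄_i)(R_m − R̄_m) = 193.9200  ⇒  Cov = 193.9200 / 4 = 48.4800
Σ(R_m − R̄_m)² = 188.0800  ⇒  Var(R_m) = 188.0800 / 4 = 47.0200
β = Cov / Var(R_m) = 48.4800 / 47.0200 = 1.0311
E(R) = R_f + β × MRP = 4.64% + 1.0311 × 5.55% = 10.36%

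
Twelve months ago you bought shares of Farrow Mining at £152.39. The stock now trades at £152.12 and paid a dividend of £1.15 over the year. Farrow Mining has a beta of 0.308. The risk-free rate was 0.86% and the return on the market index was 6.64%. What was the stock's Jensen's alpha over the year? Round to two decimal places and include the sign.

-2.06%

Realised HPR = (P1 + D1 − P0) / P0 = (152.12 + 1.15 − 152.39) / 152.39 = 0.88 / 152.39 = 0.5775%
MRP = 6.64% − 0.86% = 5.78%
CAPM required = R_f + β·MRP = 0.86% + 0.308 × 5.78% = 2.64024%
α = realised − required = 0.5775% − 2.64024% = -2.06%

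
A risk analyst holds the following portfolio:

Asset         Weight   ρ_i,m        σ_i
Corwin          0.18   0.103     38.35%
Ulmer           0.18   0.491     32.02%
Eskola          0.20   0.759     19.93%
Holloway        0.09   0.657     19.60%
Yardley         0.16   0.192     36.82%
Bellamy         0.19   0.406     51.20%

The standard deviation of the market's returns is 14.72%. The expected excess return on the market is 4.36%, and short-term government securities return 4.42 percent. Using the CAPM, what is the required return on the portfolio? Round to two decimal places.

8.21%

β_Corwin = 0.103 × 38.35% / 14.72% = 0.2683
β_Ulmer = 0.491 × 32.02% / 14.72% = 1.0681
β_Eskola = 0.759 × 19.93% / 14.72% = 1.0276
β_Holloway = 0.657 × 19.60% / 14.72% = 0.8748
β_Yardley = 0.192 × 36.82% / 14.72% = 0.4803
β_Bellamy = 0.406 × 51.20% / 14.72% = 1.4122
β_P = Σ w_i β_i = 0.18×0.2683 + 0.18×1.0681 + 0.20×1.0276 + 0.09×0.8748 + 0.16×0.4803 + 0.19×1.4122 = 0.8700
E(R_P) = R_f + β_P × MRP = 4.42% + 0.8700 × 4.36% = 8.21%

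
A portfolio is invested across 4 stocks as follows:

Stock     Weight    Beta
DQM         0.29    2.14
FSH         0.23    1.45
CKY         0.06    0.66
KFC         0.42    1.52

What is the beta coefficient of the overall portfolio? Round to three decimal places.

β_P = Σ w_i β_i = 0.29×2.14 + 0.23×1.45 + 0.06×0.66 + 0.42×1.52 = 1.6321

1.632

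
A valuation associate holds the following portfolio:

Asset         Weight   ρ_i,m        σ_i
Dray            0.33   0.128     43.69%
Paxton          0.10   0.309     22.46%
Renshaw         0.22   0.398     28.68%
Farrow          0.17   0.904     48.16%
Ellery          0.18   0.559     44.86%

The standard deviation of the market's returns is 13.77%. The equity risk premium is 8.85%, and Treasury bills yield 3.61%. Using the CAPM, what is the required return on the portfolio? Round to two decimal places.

β_Dray = 0.128 × 43.69% / 13.77% = 0.4061
β_Paxton = 0.309 × 22.46% / 13.77% = 0.5040
β_Renshaw = 0.398 × 28.68% / 13.77% = 0.8289
β_Farrow = 0.904 × 48.16% / 13.77% = 3.1617
β_Ellery = 0.559 × 44.86% / 13.77% = 1.8211
β_P = Σ w_i β_i = 0.33×0.4061 + 0.10×0.5040 + 0.22×0.8289 + 0.17×3.1617 + 0.18×1.8211 = 1.2321
E(R_P) = R_f + β_P × MRP = 3.61% + 1.2321 × 8.85% = 14.51%

14.51%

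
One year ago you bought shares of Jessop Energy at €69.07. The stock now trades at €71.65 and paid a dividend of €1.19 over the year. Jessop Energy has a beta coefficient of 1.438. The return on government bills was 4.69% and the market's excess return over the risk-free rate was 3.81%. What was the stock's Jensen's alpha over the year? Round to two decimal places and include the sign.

-4.71%

Realised HPR = (P1 + D1 − P0) / P0 = (71.65 + 1.19 − 69.07) / 69.07 = 3.77 / 69.07 = 5.4582%
CAPM required = R_f + β·MRP = 4.69% + 1.438 × 3.81% = 10.16878%
α = realised − required = 5.4582% − 10.16878% = -4.71%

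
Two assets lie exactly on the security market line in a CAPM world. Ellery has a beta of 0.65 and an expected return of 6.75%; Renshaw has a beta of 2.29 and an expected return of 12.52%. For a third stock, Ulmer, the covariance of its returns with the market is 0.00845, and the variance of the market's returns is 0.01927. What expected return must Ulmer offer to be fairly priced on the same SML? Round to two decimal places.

6.01%

MRP = (12.52% − 6.75%) / (2.29 − 0.65) = 3.5183%
R_f = 6.75% − 0.65 × 3.5183% = 4.4631%
β_Ulmer = Cov / Var(R_m) = 0.00845 / 0.01927 = 0.4385
E(R_Ulmer) = R_f + β × MRP = 4.4631% + 0.4385 × 3.5183% = 6.01%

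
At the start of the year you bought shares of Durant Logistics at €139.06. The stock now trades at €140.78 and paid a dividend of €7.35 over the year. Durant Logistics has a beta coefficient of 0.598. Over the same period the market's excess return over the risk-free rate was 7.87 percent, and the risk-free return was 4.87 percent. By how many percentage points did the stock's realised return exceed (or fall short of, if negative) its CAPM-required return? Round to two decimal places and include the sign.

Realised HPR = (P1 + D1 − P0) / P0 = (140.78 + 7.35 − 139.06) / 139.06 = 9.07 / 139.06 = 6.5224%
CAPM required = R_f + β·MRP = 4.87% + 0.598 × 7.87% = 9.57626%
α = realised − required = 6.5224% − 9.57626% = -3.05%

-3.05%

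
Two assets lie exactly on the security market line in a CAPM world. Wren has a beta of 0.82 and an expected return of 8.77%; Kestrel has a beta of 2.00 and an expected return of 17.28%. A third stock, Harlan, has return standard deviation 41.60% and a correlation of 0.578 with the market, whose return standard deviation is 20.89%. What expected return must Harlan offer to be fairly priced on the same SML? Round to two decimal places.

MRP = (17.28% − 8.77%) / (2.00 − 0.82) = 7.2119%
R_f = 8.77% − 0.82 × 7.2119% = 2.8562%
β_Harlan = ρ·σ_i/σ_m = 0.578 × 41.60 / 20.89 = 1.1510
E(R_Harlan) = R_f + β × MRP = 2.8562% + 1.1510 × 7.2119% = 11.16%

11.16%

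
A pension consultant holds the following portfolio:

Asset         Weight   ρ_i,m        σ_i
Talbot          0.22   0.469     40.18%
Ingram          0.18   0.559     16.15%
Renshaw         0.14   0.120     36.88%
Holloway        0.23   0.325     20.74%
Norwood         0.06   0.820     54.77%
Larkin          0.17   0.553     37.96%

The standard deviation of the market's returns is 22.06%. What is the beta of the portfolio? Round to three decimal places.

β_Talbot = 0.469 × 40.18% / 22.06% = 0.8542
β_Ingram = 0.559 × 16.15% / 22.06% = 0.4092
β_Renshaw = 0.120 × 36.88% / 22.06% = 0.2006
β_Holloway = 0.325 × 20.74% / 22.06% = 0.3056
β_Norwood = 0.820 × 54.77% / 22.06% = 2.0359
β_Larkin = 0.553 × 37.96% / 22.06% = 0.9516
β_P = Σ w_i β_i = 0.22×0.8542 + 0.18×0.4092 + 0.14×0.2006 + 0.23×0.3056 + 0.06×2.0359 + 0.17×0.9516 = 0.6439

0.644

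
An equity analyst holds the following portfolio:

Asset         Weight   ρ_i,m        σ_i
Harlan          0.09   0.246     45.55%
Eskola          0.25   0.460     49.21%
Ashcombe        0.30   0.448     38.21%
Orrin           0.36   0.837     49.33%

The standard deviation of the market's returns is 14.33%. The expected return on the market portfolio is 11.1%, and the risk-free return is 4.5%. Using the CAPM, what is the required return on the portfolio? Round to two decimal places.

16.78%

β_Harlan = 0.246 × 45.55% / 14.33% = 0.7819
β_Eskola = 0.460 × 49.21% / 14.33% = 1.5797
β_Ashcombe = 0.448 × 38.21% / 14.33% = 1.1946
β_Orrin = 0.837 × 49.33% / 14.33% = 2.8813
β_P = Σ w_i β_i = 0.09×0.7819 + 0.25×1.5797 + 0.30×1.1946 + 0.36×2.8813 = 1.8609
MRP = 11.1% − 4.5% = 6.60%
E(R_P) = R_f + β_P × MRP = 4.5% + 1.8609 × 6.6% = 16.78%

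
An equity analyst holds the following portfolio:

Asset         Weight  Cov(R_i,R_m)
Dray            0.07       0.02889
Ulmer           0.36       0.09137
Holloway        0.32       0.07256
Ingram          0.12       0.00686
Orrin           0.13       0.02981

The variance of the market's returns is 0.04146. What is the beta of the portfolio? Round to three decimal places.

1.516

β_Dray = 0.02889 / 0.04146 = 0.6968
β_Ulmer = 0.09137 / 0.04146 = 2.2038
β_Holloway = 0.07256 / 0.04146 = 1.7501
β_Ingram = 0.00686 / 0.04146 = 0.1655
β_Orrin = 0.02981 / 0.04146 = 0.7190
β_P = Σ w_i β_i = 0.07×0.6968 + 0.36×2.2038 + 0.32×1.7501 + 0.12×0.1655 + 0.13×0.7190 = 1.5155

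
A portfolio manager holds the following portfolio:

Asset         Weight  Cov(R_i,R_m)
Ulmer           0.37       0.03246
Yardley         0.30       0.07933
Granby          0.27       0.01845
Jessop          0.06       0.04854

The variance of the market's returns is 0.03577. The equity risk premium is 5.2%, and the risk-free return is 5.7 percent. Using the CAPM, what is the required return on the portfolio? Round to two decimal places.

β_Ulmer = 0.03246 / 0.03577 = 0.9075
β_Yardley = 0.07933 / 0.03577 = 2.2178
β_Granby = 0.01845 / 0.03577 = 0.5158
β_Jessop = 0.04854 / 0.03577 = 1.3570
β_P = Σ w_i β_i = 0.37×0.9075 + 0.30×2.2178 + 0.27×0.5158 + 0.06×1.3570 = 1.2218
E(R_P) = R_f + β_P × MRP = 5.7% + 1.2218 × 5.2% = 12.05%

12.05%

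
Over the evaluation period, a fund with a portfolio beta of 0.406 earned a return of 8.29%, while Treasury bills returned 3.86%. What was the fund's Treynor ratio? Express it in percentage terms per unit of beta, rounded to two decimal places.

Treynor = (R_P − R_f) / β_P = (8.29% − 3.86%) / 0.4060 = 4.43% / 0.4060 = 10.91%

10.91%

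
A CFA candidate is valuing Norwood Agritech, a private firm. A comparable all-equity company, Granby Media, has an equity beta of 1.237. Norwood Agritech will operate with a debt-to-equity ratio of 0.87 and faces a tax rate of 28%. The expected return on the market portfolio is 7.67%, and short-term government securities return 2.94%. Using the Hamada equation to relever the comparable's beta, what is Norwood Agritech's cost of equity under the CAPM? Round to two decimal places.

β_L = β_U × [1 + (1 − t)(D/E)] = 1.237 × [1 + (1 − 0.28) × 0.87]
    = 1.237 × [1 + 0.72 × 0.87] = 1.237 × 1.6264 = 2.0119
MRP = 7.67% − 2.94% = 4.73%
E(R) = R_f + β_L × MRP = 2.94% + 2.0119 × 4.73% = 12.46%

12.46%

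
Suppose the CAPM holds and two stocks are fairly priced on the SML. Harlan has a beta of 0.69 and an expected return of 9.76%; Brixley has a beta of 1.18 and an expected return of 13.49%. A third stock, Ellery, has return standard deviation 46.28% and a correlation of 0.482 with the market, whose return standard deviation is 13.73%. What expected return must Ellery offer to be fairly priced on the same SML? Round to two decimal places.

MRP = (13.49% − 9.76%) / (1.18 − 0.69) = 7.6122%
R_f = 9.76% − 0.69 × 7.6122% = 4.5076%
β_Ellery = ρ·σ_i/σ_m = 0.482 × 46.28 / 13.73 = 1.6247
E(R_Ellery) = R_f + β × MRP = 4.5076% + 1.6247 × 7.6122% = 16.88%

16.88%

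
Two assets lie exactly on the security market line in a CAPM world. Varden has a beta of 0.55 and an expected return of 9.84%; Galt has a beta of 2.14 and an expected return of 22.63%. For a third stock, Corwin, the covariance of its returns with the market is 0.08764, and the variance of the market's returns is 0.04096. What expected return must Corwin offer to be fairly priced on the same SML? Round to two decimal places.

22.63%

MRP = (22.63% − 9.84%) / (2.14 − 0.55) = 8.0440%
R_f = 9.84% − 0.55 × 8.0440% = 5.4158%
β_Corwin = Cov / Var(R_m) = 0.08764 / 0.04096 = 2.1396
E(R_Corwin) = R_f + β × MRP = 5.4158% + 2.1396 × 8.0440% = 22.63%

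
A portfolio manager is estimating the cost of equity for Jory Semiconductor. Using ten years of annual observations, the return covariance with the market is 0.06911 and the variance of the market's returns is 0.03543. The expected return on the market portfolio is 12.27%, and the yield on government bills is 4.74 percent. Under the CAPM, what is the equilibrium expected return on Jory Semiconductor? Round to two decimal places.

β = Cov(R_i, R_m) / Var(R_m) = 0.06911 / 0.03543 = 1.9506
MRP = 12.27% − 4.74% = 7.53%
E(R) = R_f + β × MRP = 4.74% + 1.9506 × 7.53% = 19.43%

19.43%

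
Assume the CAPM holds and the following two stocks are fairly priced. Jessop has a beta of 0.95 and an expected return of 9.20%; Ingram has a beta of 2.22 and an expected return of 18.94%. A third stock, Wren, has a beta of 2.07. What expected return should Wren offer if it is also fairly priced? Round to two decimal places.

MRP (SML slope) = (18.94% − 9.20%) / (2.22 − 0.95) = 9.74% / 1.27 = 7.6693%
R_f (intercept) = 9.20% − 0.95 × 7.6693% = 1.9142%
E(R_Wren) = R_f + β × MRP = 1.9142% + 2.07 × 7.6693% = 17.79%

17.79%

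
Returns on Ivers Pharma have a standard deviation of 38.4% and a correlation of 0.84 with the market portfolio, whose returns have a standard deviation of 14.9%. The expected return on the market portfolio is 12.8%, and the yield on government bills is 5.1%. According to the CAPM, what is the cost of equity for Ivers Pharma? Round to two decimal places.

21.77%

β = ρ × σ_i / σ_m = 0.84 × 38.4% / 14.9% = 2.1648
MRP = 12.8% − 5.1% = 7.70%
E(R) = 5.1% + 2.1648 × 7.7% = 21.77%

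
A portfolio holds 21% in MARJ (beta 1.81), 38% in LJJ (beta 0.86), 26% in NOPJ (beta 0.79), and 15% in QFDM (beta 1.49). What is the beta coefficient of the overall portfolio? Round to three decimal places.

1.136

β_P = Σ w_i β_i = 0.21×1.81 + 0.38×0.86 + 0.26×0.79 + 0.15×1.49 = 1.1358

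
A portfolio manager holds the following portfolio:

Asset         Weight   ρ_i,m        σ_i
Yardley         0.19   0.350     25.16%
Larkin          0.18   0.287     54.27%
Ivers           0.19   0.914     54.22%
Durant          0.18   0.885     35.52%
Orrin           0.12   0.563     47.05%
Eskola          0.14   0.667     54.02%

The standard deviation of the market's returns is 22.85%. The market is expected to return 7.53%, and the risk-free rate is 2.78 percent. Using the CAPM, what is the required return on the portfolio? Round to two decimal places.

8.55%

β_Yardley = 0.350 × 25.16% / 22.85% = 0.3854
β_Larkin = 0.287 × 54.27% / 22.85% = 0.6816
β_Ivers = 0.914 × 54.22% / 22.85% = 2.1688
β_Durant = 0.885 × 35.52% / 22.85% = 1.3757
β_Orrin = 0.563 × 47.05% / 22.85% = 1.1593
β_Eskola = 0.667 × 54.02% / 22.85% = 1.5769
β_P = Σ w_i β_i = 0.19×0.3854 + 0.18×0.6816 + 0.19×2.1688 + 0.18×1.3757 + 0.12×1.1593 + 0.14×1.5769 = 1.2155
MRP = 7.53% − 2.78% = 4.75%
E(R_P) = R_f + β_P × MRP = 2.78% + 1.2155 × 4.75% = 8.55%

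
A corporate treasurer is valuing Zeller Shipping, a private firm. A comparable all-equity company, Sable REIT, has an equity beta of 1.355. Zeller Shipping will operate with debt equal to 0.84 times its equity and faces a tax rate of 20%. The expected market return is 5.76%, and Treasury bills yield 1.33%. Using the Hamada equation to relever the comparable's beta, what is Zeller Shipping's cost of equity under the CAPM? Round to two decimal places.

11.37%

β_L = β_U × [1 + (1 − t)(D/E)] = 1.355 × [1 + (1 − 0.20) × 0.84]
    = 1.355 × [1 + 0.80 × 0.84] = 1.355 × 1.6720 = 2.2656
MRP = 5.76% − 1.33% = 4.43%
E(R) = R_f + β_L × MRP = 1.33% + 2.2656 × 4.43% = 11.37%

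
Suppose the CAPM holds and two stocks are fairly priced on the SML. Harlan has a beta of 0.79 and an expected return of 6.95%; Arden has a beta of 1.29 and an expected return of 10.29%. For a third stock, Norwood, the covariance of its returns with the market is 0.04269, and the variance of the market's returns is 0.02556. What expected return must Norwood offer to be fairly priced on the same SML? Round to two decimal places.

12.83%

MRP = (10.29% − 6.95%) / (1.29 − 0.79) = 6.6800%
R_f = 6.95% − 0.79 × 6.6800% = 1.6728%
β_Norwood = Cov / Var(R_m) = 0.04269 / 0.02556 = 1.6702
E(R_Norwood) = R_f + β × MRP = 1.6728% + 1.6702 × 6.6800% = 12.83%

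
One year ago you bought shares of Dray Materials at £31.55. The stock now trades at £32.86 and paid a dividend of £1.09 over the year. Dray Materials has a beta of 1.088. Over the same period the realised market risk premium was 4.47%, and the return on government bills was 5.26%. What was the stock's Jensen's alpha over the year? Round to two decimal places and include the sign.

-2.52%

Realised HPR = (P1 + D1 − P0) / P0 = (32.86 + 1.09 − 31.55) / 31.55 = 2.40 / 31.55 = 7.6070%
CAPM required = R_f + β·MRP = 5.26% + 1.088 × 4.47% = 10.12336%
α = realised − required = 7.6070% − 10.12336% = -2.52%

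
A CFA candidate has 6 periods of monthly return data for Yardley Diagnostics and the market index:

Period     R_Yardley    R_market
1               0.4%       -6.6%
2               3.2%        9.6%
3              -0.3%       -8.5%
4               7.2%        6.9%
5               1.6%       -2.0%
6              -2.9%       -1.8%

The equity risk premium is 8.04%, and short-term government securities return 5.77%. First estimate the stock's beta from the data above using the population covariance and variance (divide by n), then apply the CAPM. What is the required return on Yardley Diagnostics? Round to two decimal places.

8.41%

Mean R_i = (0.4 + 3.2 − 0.3 + 7.2 + 1.6 − 2.9) / 6 = 1.5333%
Mean R_m = (-6.6 + 9.6 − 8.5 + 6.9 − 2.0 − 1.8) / 6 = -0.4000%
Σ(R_i − R̄_i)(R_m − R̄_m) = 86.0100  ⇒  Cov = 86.0100 / 6 = 14.3350
Σ(R_m − R̄_m)² = 261.8600  ⇒  Var(R_m) = 261.8600 / 6 = 43.6433
β = Cov / Var(R_m) = 14.3350 / 43.6433 = 0.3285
E(R) = R_f + β × MRP = 5.77% + 0.3285 × 8.04% = 8.41%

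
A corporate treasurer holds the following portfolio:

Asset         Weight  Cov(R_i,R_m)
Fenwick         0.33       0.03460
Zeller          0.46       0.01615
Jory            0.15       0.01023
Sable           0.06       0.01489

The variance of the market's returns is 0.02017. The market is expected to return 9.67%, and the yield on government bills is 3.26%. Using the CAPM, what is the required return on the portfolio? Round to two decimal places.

10.02%

β_Fenwick = 0.03460 / 0.02017 = 1.7154
β_Zeller = 0.01615 / 0.02017 = 0.8007
β_Jory = 0.01023 / 0.02017 = 0.5072
β_Sable = 0.01489 / 0.02017 = 0.7382
β_P = Σ w_i β_i = 0.33×1.7154 + 0.46×0.8007 + 0.15×0.5072 + 0.06×0.7382 = 1.0548
MRP = 9.67% − 3.26% = 6.41%
E(R_P) = R_f + β_P × MRP = 3.26% + 1.0548 × 6.41% = 10.02%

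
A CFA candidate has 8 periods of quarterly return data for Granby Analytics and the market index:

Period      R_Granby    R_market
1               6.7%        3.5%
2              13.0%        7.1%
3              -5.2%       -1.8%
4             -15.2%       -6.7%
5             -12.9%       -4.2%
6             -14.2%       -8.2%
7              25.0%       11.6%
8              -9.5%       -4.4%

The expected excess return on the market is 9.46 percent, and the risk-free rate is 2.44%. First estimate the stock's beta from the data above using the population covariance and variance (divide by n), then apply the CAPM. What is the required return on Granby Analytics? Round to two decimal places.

Mean R_i = (6.7 + 13.0 − 5.2 − 15.2 − 12.9 − 14.2 + 25.0 − 9.5) / 8 = -1.5375%
Mean R_m = (3.5 + 7.1 − 1.8 − 6.7 − 4.2 − 8.2 + 11.6 − 4.4) / 8 = -0.3875%
Σ(R_i − R̄_i)(R_m − R̄_m) = 724.6038  ⇒  Cov = 724.6038 / 8 = 90.5755
Σ(R_m − R̄_m)² = 348.3888  ⇒  Var(R_m) = 348.3888 / 8 = 43.5486
β = Cov / Var(R_m) = 90.5755 / 43.5486 = 2.0799
E(R) = R_f + β × MRP = 2.44% + 2.0799 × 9.46% = 22.12%

22.12%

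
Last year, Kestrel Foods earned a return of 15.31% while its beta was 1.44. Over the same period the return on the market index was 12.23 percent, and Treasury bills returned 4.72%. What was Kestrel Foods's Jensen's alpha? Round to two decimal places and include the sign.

-0.22%

Market excess return = 12.23% − 4.72% = 7.51%
CAPM benchmark = R_f + β(R_m − R_f) = 4.72% + 1.44 × 7.51% = 15.5344%
α = actual − benchmark = 15.31% − 15.5344% = -0.22%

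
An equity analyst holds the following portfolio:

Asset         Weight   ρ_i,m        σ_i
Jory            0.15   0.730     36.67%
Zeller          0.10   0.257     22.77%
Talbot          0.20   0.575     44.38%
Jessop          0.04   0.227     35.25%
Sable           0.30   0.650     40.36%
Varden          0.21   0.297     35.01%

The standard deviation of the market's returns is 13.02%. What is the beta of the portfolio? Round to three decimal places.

β_Jory = 0.730 × 36.67% / 13.02% = 2.0560
β_Zeller = 0.257 × 22.77% / 13.02% = 0.4495
β_Talbot = 0.575 × 44.38% / 13.02% = 1.9599
β_Jessop = 0.227 × 35.25% / 13.02% = 0.6146
β_Sable = 0.650 × 40.36% / 13.02% = 2.0149
β_Varden = 0.297 × 35.01% / 13.02% = 0.7986
β_P = Σ w_i β_i = 0.15×2.0560 + 0.10×0.4495 + 0.20×1.9599 + 0.04×0.6146 + 0.30×2.0149 + 0.21×0.7986 = 1.5421

1.542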